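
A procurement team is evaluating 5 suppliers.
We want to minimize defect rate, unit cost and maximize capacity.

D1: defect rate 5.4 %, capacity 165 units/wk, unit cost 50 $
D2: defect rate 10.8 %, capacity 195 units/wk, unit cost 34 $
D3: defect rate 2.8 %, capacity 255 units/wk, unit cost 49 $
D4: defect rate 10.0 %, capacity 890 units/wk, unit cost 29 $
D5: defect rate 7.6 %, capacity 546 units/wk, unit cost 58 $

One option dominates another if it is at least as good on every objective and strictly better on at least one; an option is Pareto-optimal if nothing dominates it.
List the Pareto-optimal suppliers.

D1: dominated by D3 (defect rate 2.8≤5.4, capacity 255≥165, unit cost 49≤50).
D2: dominated by D4 (defect rate 10.0≤10.8, capacity 890≥195, unit cost 29≤34).
D3: not dominated (best defect rate).
D4: not dominated (best capacity).
D5: not dominated.

D3, D4, D5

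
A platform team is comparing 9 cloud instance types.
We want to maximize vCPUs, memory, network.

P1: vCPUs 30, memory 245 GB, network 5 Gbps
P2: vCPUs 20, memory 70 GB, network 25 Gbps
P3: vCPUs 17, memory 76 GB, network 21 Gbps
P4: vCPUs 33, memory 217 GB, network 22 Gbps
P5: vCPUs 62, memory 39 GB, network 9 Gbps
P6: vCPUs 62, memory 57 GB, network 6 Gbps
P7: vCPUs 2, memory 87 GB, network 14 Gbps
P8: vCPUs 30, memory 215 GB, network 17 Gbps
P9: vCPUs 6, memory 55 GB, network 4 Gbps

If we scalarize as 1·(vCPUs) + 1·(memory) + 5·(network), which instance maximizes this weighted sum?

P1: 1·30 + 1·245 + 5·5 = 300
P2: 1·20 + 1·70 + 5·25 = 215
P3: 1·17 + 1·76 + 5·21 = 198
P4: 1·33 + 1·217 + 5·22 = 360
P5: 1·62 + 1·39 + 5·9 = 146
P6: 1·62 + 1·57 + 5·6 = 149
P7: 1·2 + 1·87 + 5·14 = 159
P8: 1·30 + 1·215 + 5·17 = 330
P9: 1·6 + 1·55 + 5·4 = 81
Highest: P4 at 360.

P4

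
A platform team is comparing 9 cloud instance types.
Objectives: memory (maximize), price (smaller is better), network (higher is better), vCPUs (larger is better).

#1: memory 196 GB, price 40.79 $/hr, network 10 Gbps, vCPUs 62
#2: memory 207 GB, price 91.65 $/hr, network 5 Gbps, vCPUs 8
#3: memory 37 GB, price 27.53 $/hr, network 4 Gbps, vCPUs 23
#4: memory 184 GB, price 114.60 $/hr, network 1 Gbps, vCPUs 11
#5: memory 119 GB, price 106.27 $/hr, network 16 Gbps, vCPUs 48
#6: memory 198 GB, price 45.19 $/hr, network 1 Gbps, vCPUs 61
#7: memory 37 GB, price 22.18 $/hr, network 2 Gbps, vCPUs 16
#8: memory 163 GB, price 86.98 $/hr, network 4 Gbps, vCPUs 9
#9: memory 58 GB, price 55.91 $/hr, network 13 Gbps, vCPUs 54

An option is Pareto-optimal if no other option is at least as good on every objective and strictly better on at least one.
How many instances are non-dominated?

#1: not dominated (best vCPUs).
#2: not dominated (best memory).
#3: not dominated.
#4: dominated by #1 (memory 196≥184, price 40.79≤114.60, network 10≥1, vCPUs 62≥11).
#5: not dominated (best network).
#6: not dominated.
#7: not dominated (best price).
#8: dominated by #1 (memory 196≥163, price 40.79≤86.98, network 10≥4, vCPUs 62≥9).
#9: not dominated.
Pareto-optimal: #1, #2, #3, #5, #6, #7, #9 → 7.

7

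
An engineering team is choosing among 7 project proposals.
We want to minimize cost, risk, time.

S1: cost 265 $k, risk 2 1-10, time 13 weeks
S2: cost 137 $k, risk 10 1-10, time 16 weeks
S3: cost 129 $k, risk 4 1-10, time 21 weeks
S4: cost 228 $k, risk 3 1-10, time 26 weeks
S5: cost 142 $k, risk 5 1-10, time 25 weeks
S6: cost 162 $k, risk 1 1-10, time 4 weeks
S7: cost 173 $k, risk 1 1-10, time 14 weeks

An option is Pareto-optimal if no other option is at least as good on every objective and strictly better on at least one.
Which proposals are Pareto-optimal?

S2, S3, S6

S1: dominated by S6 (cost 162≤265, risk 1≤2, time 4≤13).
S2: not dominated.
S3: not dominated (best cost).
S4: dominated by S6 (cost 162≤228, risk 1≤3, time 4≤26).
S5: dominated by S3 (cost 129≤142, risk 4≤5, time 21≤25).
S6: not dominated (best time).
S7: dominated by S6 (cost 162≤173, risk 1≤1, time 4≤14).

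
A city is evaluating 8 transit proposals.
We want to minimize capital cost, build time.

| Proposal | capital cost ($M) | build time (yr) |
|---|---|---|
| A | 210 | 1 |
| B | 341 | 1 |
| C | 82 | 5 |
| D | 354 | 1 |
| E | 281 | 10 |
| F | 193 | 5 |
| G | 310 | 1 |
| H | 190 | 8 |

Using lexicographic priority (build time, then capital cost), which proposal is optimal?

First minimize build time: best is 1, kept {A, B, D, G}.
Then minimize capital cost: best is 210, kept {A}.

A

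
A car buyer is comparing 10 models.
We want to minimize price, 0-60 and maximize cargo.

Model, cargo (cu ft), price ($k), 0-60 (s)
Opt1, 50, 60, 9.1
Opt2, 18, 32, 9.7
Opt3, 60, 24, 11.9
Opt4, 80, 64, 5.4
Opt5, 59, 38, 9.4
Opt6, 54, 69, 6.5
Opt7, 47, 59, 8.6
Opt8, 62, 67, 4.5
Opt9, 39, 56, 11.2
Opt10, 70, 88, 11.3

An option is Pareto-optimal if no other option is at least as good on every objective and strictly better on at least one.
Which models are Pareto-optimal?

Opt1: not dominated.
Opt2: not dominated.
Opt3: not dominated (best price).
Opt4: not dominated (best cargo).
Opt5: not dominated.
Opt6: dominated by Opt4 (cargo 80≥54, price 64≤69, 0-60 5.4≤6.5).
Opt7: not dominated.
Opt8: not dominated (best 0-60).
Opt9: dominated by Opt5 (cargo 59≥39, price 38≤56, 0-60 9.4≤11.2).
Opt10: dominated by Opt4 (cargo 80≥70, price 64≤88, 0-60 5.4≤11.3).

Opt1, Opt2, Opt3, Opt4, Opt5, Opt7, Opt8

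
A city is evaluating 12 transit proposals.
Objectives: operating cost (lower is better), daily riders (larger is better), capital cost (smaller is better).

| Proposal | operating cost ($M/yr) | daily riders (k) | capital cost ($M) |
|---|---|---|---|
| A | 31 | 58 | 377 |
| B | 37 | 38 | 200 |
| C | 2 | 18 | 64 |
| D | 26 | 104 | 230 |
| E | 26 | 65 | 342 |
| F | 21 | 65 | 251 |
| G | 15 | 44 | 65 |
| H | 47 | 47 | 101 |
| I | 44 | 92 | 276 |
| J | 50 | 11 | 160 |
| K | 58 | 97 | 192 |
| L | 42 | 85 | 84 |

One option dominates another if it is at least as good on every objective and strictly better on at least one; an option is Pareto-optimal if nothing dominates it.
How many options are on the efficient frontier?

6

A: dominated by D (operating cost 26≤31, daily riders 104≥58, capital cost 230≤377).
B: dominated by G (operating cost 15≤37, daily riders 44≥38, capital cost 65≤200).
C: not dominated (best operating cost).
D: not dominated (best daily riders).
E: dominated by D (operating cost 26≤26, daily riders 104≥65, capital cost 230≤342).
F: not dominated.
G: not dominated.
H: dominated by L (operating cost 42≤47, daily riders 85≥47, capital cost 84≤101).
I: dominated by D (operating cost 26≤44, daily riders 104≥92, capital cost 230≤276).
J: dominated by C (operating cost 2≤50, daily riders 18≥11, capital cost 64≤160).
K: not dominated.
L: not dominated.
Pareto-optimal: C, D, F, G, K, L → 6.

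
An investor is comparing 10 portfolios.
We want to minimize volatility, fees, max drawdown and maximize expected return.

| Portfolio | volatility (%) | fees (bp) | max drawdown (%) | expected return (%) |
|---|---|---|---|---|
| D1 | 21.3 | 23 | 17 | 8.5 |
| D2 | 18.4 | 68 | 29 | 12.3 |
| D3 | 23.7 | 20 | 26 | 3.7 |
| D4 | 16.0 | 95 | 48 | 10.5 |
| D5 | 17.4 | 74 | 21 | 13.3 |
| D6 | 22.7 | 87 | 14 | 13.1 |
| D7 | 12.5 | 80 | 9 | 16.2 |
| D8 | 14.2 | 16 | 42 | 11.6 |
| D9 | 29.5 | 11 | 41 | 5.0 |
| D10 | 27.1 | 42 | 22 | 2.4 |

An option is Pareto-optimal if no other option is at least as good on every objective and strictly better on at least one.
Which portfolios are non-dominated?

D1: not dominated.
D2: not dominated.
D3: not dominated.
D4: dominated by D7 (volatility 12.5≤16.0, fees 80≤95, max drawdown 9≤48, expected return 16.2≥10.5).
D5: not dominated.
D6: dominated by D7 (volatility 12.5≤22.7, fees 80≤87, max drawdown 9≤14, expected return 16.2≥13.1).
D7: not dominated (best volatility).
D8: not dominated.
D9: not dominated (best fees).
D10: dominated by D1 (volatility 21.3≤27.1, fees 23≤42, max drawdown 17≤22, expected return 8.5≥2.4).

D1, D2, D3, D5, D7, D8, D9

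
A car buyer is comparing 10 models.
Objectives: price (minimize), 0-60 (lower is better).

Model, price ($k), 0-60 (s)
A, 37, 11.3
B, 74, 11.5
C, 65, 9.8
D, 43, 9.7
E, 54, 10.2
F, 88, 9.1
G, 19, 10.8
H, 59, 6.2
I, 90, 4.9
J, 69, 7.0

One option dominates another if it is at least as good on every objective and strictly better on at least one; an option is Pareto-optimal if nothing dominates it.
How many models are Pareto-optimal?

4

A: dominated by G (price 19≤37, 0-60 10.8≤11.3).
B: dominated by A (price 37≤74, 0-60 11.3≤11.5).
C: dominated by D (price 43≤65, 0-60 9.7≤9.8).
D: not dominated.
E: dominated by D (price 43≤54, 0-60 9.7≤10.2).
F: dominated by H (price 59≤88, 0-60 6.2≤9.1).
G: not dominated (best price).
H: not dominated.
I: not dominated (best 0-60).
J: dominated by H (price 59≤69, 0-60 6.2≤7.0).
Pareto-optimal: D, G, H, I → 4.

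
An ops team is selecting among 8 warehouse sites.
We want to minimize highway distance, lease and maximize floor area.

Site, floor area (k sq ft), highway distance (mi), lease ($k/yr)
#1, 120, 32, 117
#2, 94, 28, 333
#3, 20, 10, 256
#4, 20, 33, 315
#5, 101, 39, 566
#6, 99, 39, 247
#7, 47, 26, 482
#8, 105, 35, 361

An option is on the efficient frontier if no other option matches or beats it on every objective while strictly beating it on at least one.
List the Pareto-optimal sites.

#1: not dominated (best floor area).
#2: not dominated.
#3: not dominated (best highway distance).
#4: dominated by #1 (floor area 120≥20, highway distance 32≤33, lease 117≤315).
#5: dominated by #1 (floor area 120≥101, highway distance 32≤39, lease 117≤566).
#6: dominated by #1 (floor area 120≥99, highway distance 32≤39, lease 117≤247).
#7: not dominated.
#8: dominated by #1 (floor area 120≥105, highway distance 32≤35, lease 117≤361).

#1, #2, #3, #7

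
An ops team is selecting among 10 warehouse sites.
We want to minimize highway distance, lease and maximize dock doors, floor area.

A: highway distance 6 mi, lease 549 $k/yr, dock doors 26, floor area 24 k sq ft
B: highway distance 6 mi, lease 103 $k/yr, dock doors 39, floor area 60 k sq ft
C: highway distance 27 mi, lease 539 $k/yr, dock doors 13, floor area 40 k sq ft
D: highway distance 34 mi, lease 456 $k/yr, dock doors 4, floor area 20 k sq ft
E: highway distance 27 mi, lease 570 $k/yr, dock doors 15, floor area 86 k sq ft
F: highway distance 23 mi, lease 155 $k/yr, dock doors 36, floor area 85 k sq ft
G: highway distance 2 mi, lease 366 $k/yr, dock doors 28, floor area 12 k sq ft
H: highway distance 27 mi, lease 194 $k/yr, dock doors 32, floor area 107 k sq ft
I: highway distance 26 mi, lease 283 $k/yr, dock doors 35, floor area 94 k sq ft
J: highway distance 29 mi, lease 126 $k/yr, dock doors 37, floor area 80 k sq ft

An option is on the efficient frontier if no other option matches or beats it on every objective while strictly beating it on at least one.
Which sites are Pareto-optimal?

A: dominated by B (highway distance 6≤6, lease 103≤549, dock doors 39≥26, floor area 60≥24).
B: not dominated (best lease).
C: dominated by B (highway distance 6≤27, lease 103≤539, dock doors 39≥13, floor area 60≥40).
D: dominated by B (highway distance 6≤34, lease 103≤456, dock doors 39≥4, floor area 60≥20).
E: dominated by H (highway distance 27≤27, lease 194≤570, dock doors 32≥15, floor area 107≥86).
F: not dominated.
G: not dominated (best highway distance).
H: not dominated (best floor area).
I: not dominated.
J: not dominated.

B, F, G, H, I, J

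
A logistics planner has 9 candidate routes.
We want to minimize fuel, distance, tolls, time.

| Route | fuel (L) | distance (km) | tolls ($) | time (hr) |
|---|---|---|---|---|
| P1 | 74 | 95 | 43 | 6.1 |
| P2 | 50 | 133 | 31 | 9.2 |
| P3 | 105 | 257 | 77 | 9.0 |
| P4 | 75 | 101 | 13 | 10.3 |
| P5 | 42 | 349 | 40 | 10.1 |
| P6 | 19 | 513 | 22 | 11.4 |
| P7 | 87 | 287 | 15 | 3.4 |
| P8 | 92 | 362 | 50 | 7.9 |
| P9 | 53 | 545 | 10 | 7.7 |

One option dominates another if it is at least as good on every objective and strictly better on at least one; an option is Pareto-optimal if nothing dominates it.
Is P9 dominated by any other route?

P1: worse on fuel (74 vs 53).
P2: worse on tolls (31 vs 10).
P3: worse on fuel (105 vs 53).
P4: worse on fuel (75 vs 53).
P5: worse on tolls (40 vs 10).
P6: worse on tolls (22 vs 10).
P7: worse on fuel (87 vs 53).
P8: worse on fuel (92 vs 53).
No option is at least as good as P9 on every objective and strictly better on one.

No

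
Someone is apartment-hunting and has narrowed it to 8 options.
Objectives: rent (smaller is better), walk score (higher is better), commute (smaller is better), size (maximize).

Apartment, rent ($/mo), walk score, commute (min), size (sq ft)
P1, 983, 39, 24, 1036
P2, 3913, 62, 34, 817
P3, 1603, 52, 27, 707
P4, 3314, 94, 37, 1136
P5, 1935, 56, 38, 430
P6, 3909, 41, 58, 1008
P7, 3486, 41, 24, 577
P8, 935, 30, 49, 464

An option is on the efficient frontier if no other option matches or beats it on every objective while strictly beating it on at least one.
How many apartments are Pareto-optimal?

7

P1: not dominated.
P2: not dominated.
P3: not dominated.
P4: not dominated (best walk score).
P5: not dominated.
P6: dominated by P4 (rent 3314≤3909, walk score 94≥41, commute 37≤58, size 1136≥1008).
P7: not dominated.
P8: not dominated (best rent).
Pareto-optimal: P1, P2, P3, P4, P5, P7, P8 → 7.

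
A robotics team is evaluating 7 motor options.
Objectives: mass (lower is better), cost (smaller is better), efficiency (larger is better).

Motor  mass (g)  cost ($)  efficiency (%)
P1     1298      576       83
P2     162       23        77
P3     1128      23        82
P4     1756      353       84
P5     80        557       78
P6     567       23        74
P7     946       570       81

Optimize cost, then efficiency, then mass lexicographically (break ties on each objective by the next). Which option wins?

P3

First minimize cost: best is 23, kept {P2, P3, P6}.
Then maximize efficiency: best is 82, kept {P3}.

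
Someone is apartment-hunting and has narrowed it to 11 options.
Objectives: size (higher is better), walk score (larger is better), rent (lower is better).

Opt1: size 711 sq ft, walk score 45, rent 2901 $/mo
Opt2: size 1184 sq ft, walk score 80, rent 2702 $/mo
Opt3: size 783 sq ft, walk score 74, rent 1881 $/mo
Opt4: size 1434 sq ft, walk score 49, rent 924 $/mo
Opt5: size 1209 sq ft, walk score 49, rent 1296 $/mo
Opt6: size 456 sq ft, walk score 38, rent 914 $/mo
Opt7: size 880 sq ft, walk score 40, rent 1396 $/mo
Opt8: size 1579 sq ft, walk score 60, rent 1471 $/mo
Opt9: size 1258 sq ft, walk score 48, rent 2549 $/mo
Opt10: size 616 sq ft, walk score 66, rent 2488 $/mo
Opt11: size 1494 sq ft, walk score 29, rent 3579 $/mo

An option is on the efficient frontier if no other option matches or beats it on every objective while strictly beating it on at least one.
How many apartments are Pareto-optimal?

Opt1: dominated by Opt2 (size 1184≥711, walk score 80≥45, rent 2702≤2901).
Opt2: not dominated (best walk score).
Opt3: not dominated.
Opt4: not dominated.
Opt5: dominated by Opt4 (size 1434≥1209, walk score 49≥49, rent 924≤1296).
Opt6: not dominated (best rent).
Opt7: dominated by Opt4 (size 1434≥880, walk score 49≥40, rent 924≤1396).
Opt8: not dominated (best size).
Opt9: dominated by Opt4 (size 1434≥1258, walk score 49≥48, rent 924≤2549).
Opt10: dominated by Opt3 (size 783≥616, walk score 74≥66, rent 1881≤2488).
Opt11: dominated by Opt8 (size 1579≥1494, walk score 60≥29, rent 1471≤3579).
Pareto-optimal: Opt2, Opt3, Opt4, Opt6, Opt8 → 5.

5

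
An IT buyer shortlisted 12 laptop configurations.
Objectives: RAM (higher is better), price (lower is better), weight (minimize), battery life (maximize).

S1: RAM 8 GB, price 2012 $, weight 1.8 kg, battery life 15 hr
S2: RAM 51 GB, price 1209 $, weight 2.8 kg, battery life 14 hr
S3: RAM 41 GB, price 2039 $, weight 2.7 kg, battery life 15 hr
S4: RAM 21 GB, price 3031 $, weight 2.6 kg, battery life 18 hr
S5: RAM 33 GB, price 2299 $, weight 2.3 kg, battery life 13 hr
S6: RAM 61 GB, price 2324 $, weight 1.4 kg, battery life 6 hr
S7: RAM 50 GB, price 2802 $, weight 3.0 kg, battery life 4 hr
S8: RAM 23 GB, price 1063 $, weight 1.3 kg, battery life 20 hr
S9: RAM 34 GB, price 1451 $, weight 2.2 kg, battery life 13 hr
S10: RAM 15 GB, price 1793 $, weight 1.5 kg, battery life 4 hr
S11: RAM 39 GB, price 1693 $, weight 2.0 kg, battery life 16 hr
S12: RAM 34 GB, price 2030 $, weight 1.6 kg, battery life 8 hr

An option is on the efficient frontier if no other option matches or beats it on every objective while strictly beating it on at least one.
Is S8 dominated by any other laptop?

S1: worse on RAM (8 vs 23).
S2: worse on price (1209 vs 1063).
S3: worse on price (2039 vs 1063).
S4: worse on RAM (21 vs 23).
S5: worse on price (2299 vs 1063).
S6: worse on price (2324 vs 1063).
S7: worse on price (2802 vs 1063).
S9: worse on price (1451 vs 1063).
S10: worse on RAM (15 vs 23).
S11: worse on price (1693 vs 1063).
S12: worse on price (2030 vs 1063).
No option is at least as good as S8 on every objective and strictly better on one.

No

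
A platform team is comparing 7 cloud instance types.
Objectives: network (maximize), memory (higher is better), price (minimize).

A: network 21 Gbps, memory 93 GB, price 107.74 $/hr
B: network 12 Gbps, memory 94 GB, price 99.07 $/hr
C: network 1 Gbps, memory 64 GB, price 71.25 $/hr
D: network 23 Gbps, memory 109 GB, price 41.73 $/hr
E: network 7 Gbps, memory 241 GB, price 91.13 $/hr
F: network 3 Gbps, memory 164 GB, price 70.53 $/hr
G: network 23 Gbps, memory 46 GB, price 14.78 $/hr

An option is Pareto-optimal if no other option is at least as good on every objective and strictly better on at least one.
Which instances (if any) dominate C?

D, F

D: network 23≥1, memory 109≥64, price 41.73≤71.25 — dominates C.
F: network 3≥1, memory 164≥64, price 70.53≤71.25 — dominates C.
Others (A, B, E, G) are each worse than C on at least one objective.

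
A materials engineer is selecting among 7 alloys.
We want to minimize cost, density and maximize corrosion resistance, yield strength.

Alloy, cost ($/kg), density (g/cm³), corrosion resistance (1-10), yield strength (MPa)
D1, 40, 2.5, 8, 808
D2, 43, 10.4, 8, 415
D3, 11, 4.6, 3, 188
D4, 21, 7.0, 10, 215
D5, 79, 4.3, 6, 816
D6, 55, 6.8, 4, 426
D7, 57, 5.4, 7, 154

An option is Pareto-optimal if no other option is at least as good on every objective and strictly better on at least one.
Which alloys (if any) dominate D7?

D1: cost 40≤57, density 2.5≤5.4, corrosion resistance 8≥7, yield strength 808≥154 — dominates D7.
Others (D2, D3, D4, D5, D6) are each worse than D7 on at least one objective.

D1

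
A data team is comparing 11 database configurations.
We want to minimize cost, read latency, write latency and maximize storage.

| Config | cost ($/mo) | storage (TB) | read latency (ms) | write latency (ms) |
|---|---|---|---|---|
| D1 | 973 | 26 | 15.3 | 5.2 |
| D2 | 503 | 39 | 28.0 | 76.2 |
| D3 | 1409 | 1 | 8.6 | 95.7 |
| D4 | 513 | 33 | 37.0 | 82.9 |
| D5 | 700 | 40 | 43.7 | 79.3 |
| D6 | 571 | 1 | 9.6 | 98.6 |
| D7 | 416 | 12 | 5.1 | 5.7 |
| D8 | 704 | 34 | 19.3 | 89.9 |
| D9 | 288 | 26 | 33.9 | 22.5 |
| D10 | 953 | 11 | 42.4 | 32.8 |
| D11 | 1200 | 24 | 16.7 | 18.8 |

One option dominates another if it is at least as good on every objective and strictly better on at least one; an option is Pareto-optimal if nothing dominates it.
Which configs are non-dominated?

D1: not dominated (best write latency).
D2: not dominated.
D3: dominated by D7 (cost 416≤1409, storage 12≥1, read latency 5.1≤8.6, write latency 5.7≤95.7).
D4: dominated by D2 (cost 503≤513, storage 39≥33, read latency 28.0≤37.0, write latency 76.2≤82.9).
D5: not dominated (best storage).
D6: dominated by D7 (cost 416≤571, storage 12≥1, read latency 5.1≤9.6, write latency 5.7≤98.6).
D7: not dominated (best read latency).
D8: not dominated.
D9: not dominated (best cost).
D10: dominated by D7 (cost 416≤953, storage 12≥11, read latency 5.1≤42.4, write latency 5.7≤32.8).
D11: dominated by D1 (cost 973≤1200, storage 26≥24, read latency 15.3≤16.7, write latency 5.2≤18.8).

D1, D2, D5, D7, D8, D9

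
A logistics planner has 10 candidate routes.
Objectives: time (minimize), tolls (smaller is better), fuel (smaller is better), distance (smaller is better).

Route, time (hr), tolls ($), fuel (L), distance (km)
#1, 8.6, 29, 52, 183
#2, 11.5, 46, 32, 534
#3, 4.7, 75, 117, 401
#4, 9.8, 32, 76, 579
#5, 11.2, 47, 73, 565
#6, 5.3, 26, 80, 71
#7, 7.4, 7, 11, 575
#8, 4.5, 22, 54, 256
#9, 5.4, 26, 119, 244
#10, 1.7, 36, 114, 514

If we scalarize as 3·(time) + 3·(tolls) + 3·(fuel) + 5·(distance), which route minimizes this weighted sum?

#6

#1: 3·8.6 + 3·29 + 3·52 + 5·183 = 1183.8
#2: 3·11.5 + 3·46 + 3·32 + 5·534 = 2938.5
#3: 3·4.7 + 3·75 + 3·117 + 5·401 = 2595.1
#4: 3·9.8 + 3·32 + 3·76 + 5·579 = 3248.4
#5: 3·11.2 + 3·47 + 3·73 + 5·565 = 3218.6
#6: 3·5.3 + 3·26 + 3·80 + 5·71 = 688.9
#7: 3·7.4 + 3·7 + 3·11 + 5·575 = 2951.2
#8: 3·4.5 + 3·22 + 3·54 + 5·256 = 1521.5
#9: 3·5.4 + 3·26 + 3·119 + 5·244 = 1671.2
#10: 3·1.7 + 3·36 + 3·114 + 5·514 = 3025.1
Lowest: #6 at 688.9.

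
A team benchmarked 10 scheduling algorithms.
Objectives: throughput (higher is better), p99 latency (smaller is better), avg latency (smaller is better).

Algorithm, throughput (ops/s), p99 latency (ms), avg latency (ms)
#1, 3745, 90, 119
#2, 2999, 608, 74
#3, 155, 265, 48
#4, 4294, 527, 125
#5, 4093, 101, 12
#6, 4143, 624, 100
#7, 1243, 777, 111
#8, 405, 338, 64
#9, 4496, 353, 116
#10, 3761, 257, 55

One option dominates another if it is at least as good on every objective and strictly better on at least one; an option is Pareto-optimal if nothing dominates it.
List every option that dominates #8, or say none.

#5, #10

#5: throughput 4093≥405, p99 latency 101≤338, avg latency 12≤64 — dominates #8.
#10: throughput 3761≥405, p99 latency 257≤338, avg latency 55≤64 — dominates #8.
Others (#1, #2, #3, #4, #6, #7, #9) are each worse than #8 on at least one objective.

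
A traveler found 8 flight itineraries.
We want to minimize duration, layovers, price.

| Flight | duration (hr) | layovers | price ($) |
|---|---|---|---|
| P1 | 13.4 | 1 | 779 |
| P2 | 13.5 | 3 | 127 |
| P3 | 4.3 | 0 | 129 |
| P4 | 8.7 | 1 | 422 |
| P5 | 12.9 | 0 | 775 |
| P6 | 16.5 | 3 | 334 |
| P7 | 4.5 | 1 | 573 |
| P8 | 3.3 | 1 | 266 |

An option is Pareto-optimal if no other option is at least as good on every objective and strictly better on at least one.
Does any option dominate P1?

P3 vs P1: duration 4.3≤13.4, layovers 0≤1, price 129≤779 — P3 is at least as good on every objective and strictly better on at least one, so P3 dominates P1.

Yes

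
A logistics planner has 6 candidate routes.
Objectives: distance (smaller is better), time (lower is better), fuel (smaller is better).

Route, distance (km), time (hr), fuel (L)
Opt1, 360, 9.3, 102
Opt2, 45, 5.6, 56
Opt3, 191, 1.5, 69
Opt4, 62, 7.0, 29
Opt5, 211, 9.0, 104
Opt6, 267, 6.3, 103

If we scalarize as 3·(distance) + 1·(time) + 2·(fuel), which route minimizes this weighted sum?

Opt4

Opt1: 3·360 + 1·9.3 + 2·102 = 1293.3
Opt2: 3·45 + 1·5.6 + 2·56 = 252.6
Opt3: 3·191 + 1·1.5 + 2·69 = 712.5
Opt4: 3·62 + 1·7.0 + 2·29 = 251.0
Opt5: 3·211 + 1·9.0 + 2·104 = 850.0
Opt6: 3·267 + 1·6.3 + 2·103 = 1013.3
Lowest: Opt4 at 251.0.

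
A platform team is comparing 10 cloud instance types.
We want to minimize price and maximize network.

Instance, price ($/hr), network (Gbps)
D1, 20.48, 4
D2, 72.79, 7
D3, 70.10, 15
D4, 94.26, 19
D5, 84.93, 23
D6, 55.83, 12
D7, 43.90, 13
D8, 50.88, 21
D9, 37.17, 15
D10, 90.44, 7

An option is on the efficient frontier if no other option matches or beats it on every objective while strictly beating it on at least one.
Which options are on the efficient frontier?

D1, D5, D8, D9

D1: not dominated (best price).
D2: dominated by D3 (price 70.10≤72.79, network 15≥7).
D3: dominated by D8 (price 50.88≤70.10, network 21≥15).
D4: dominated by D5 (price 84.93≤94.26, network 23≥19).
D5: not dominated (best network).
D6: dominated by D7 (price 43.90≤55.83, network 13≥12).
D7: dominated by D9 (price 37.17≤43.90, network 15≥13).
D8: not dominated.
D9: not dominated.
D10: dominated by D2 (price 72.79≤90.44, network 7≥7).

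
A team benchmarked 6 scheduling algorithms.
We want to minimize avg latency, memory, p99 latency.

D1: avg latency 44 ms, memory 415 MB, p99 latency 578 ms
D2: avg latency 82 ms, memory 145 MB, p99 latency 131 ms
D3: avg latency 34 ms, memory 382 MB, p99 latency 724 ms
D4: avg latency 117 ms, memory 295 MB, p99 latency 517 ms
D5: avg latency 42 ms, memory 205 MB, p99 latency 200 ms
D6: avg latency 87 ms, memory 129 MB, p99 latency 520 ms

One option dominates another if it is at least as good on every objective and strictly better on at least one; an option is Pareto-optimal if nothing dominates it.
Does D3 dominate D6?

D3 vs D6: D3 is worse on memory (382 vs 129), so it does not dominate D6.

No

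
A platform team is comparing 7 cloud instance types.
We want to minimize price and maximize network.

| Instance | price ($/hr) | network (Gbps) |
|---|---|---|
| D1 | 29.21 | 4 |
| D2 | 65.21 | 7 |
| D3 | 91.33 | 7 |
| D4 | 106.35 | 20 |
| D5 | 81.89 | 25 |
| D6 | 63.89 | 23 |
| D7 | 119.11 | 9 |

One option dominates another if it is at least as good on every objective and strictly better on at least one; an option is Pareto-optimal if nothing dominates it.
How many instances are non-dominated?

3

D1: not dominated (best price).
D2: dominated by D6 (price 63.89≤65.21, network 23≥7).
D3: dominated by D2 (price 65.21≤91.33, network 7≥7).
D4: dominated by D5 (price 81.89≤106.35, network 25≥20).
D5: not dominated (best network).
D6: not dominated.
D7: dominated by D4 (price 106.35≤119.11, network 20≥9).
Pareto-optimal: D1, D5, D6 → 3.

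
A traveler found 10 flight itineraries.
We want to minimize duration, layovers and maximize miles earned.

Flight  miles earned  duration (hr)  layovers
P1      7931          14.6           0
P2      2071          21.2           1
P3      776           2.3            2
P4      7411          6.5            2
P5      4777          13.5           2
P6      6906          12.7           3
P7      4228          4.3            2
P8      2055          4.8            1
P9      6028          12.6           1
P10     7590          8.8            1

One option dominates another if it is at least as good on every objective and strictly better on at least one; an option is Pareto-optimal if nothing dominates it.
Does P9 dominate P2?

P9 vs P2: miles earned 6028≥2071, duration 12.6≤21.2, layovers 1≤1 — P9 is at least as good on every objective with at least one strict improvement.

Yes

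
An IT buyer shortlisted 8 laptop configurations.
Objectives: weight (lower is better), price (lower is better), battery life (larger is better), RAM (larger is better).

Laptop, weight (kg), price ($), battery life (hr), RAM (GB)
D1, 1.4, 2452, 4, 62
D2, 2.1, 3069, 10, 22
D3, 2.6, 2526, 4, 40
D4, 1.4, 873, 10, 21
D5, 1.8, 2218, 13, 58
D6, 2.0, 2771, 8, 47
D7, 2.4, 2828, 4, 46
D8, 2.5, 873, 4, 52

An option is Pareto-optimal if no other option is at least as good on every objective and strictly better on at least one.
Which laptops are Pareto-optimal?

D1: not dominated (best RAM).
D2: dominated by D5 (weight 1.8≤2.1, price 2218≤3069, battery life 13≥10, RAM 58≥22).
D3: dominated by D1 (weight 1.4≤2.6, price 2452≤2526, battery life 4≥4, RAM 62≥40).
D4: not dominated.
D5: not dominated (best battery life).
D6: dominated by D5 (weight 1.8≤2.0, price 2218≤2771, battery life 13≥8, RAM 58≥47).
D7: dominated by D1 (weight 1.4≤2.4, price 2452≤2828, battery life 4≥4, RAM 62≥46).
D8: not dominated.

D1, D4, D5, D8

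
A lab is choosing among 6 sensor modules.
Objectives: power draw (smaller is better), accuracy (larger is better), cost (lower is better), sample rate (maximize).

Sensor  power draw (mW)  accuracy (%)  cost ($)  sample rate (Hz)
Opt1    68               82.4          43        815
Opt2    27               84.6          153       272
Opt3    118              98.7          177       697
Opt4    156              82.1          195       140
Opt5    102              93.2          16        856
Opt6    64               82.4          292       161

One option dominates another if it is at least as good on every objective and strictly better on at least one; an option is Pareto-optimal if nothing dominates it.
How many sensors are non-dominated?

Opt1: not dominated.
Opt2: not dominated (best power draw).
Opt3: not dominated (best accuracy).
Opt4: dominated by Opt1 (power draw 68≤156, accuracy 82.4≥82.1, cost 43≤195, sample rate 815≥140).
Opt5: not dominated (best cost).
Opt6: dominated by Opt2 (power draw 27≤64, accuracy 84.6≥82.4, cost 153≤292, sample rate 272≥161).
Pareto-optimal: Opt1, Opt2, Opt3, Opt5 → 4.

4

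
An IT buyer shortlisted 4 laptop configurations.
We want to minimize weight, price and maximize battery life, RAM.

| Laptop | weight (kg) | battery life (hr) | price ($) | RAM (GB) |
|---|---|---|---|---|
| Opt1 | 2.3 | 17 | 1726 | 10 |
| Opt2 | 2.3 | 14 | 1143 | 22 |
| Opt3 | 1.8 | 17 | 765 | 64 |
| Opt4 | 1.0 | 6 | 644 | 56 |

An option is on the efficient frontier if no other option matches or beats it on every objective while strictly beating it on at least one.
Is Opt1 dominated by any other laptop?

Yes

Opt3 vs Opt1: weight 1.8≤2.3, battery life 17≥17, price 765≤1726, RAM 64≥10 — Opt3 is at least as good on every objective and strictly better on at least one, so Opt3 dominates Opt1.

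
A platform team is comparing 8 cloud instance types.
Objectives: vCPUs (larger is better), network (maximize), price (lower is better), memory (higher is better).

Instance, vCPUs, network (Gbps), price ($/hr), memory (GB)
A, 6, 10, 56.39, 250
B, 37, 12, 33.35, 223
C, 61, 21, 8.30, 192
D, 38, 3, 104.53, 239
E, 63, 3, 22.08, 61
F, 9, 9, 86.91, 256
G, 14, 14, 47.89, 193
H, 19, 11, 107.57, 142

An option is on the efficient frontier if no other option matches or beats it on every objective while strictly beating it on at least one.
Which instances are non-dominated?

A: not dominated.
B: not dominated.
C: not dominated (best network).
D: not dominated.
E: not dominated (best vCPUs).
F: not dominated (best memory).
G: not dominated.
H: dominated by B (vCPUs 37≥19, network 12≥11, price 33.35≤107.57, memory 223≥142).

A, B, C, D, E, F, G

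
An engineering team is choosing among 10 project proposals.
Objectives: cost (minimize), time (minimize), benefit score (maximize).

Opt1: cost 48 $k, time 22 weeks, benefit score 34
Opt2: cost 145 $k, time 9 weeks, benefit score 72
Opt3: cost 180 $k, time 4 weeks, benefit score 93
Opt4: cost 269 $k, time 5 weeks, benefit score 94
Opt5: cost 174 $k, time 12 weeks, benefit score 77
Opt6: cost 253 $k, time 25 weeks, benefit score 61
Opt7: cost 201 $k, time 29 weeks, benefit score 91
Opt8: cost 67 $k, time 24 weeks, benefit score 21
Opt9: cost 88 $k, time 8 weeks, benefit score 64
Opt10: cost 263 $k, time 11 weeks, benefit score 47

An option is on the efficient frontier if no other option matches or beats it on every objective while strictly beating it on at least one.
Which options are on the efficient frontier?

Opt1, Opt2, Opt3, Opt4, Opt5, Opt9

Opt1: not dominated (best cost).
Opt2: not dominated.
Opt3: not dominated (best time).
Opt4: not dominated (best benefit score).
Opt5: not dominated.
Opt6: dominated by Opt2 (cost 145≤253, time 9≤25, benefit score 72≥61).
Opt7: dominated by Opt3 (cost 180≤201, time 4≤29, benefit score 93≥91).
Opt8: dominated by Opt1 (cost 48≤67, time 22≤24, benefit score 34≥21).
Opt9: not dominated.
Opt10: dominated by Opt2 (cost 145≤263, time 9≤11, benefit score 72≥47).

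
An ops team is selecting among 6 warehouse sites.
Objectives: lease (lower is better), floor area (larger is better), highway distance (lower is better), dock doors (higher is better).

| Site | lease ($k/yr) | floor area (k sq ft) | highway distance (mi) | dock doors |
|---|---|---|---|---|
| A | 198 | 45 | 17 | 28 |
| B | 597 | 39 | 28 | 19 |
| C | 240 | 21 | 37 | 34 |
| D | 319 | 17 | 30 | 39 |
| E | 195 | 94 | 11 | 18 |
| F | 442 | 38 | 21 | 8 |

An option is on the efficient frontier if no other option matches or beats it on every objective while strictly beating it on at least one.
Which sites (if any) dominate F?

A, E

A: lease 198≤442, floor area 45≥38, highway distance 17≤21, dock doors 28≥8 — dominates F.
E: lease 195≤442, floor area 94≥38, highway distance 11≤21, dock doors 18≥8 — dominates F.
Others (B, C, D) are each worse than F on at least one objective.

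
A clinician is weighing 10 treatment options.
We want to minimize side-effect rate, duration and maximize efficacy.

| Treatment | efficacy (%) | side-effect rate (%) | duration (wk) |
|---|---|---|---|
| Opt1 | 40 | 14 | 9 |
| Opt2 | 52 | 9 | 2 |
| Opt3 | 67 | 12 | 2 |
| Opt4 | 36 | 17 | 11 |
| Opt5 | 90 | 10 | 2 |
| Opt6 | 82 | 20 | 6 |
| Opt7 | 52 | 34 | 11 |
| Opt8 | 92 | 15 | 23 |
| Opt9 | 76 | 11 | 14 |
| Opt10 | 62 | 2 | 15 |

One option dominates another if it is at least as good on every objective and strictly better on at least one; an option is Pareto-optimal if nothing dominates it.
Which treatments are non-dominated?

Opt2, Opt5, Opt8, Opt10

Opt1: dominated by Opt2 (efficacy 52≥40, side-effect rate 9≤14, duration 2≤9).
Opt2: not dominated.
Opt3: dominated by Opt5 (efficacy 90≥67, side-effect rate 10≤12, duration 2≤2).
Opt4: dominated by Opt1 (efficacy 40≥36, side-effect rate 14≤17, duration 9≤11).
Opt5: not dominated.
Opt6: dominated by Opt5 (efficacy 90≥82, side-effect rate 10≤20, duration 2≤6).
Opt7: dominated by Opt2 (efficacy 52≥52, side-effect rate 9≤34, duration 2≤11).
Opt8: not dominated (best efficacy).
Opt9: dominated by Opt5 (efficacy 90≥76, side-effect rate 10≤11, duration 2≤14).
Opt10: not dominated (best side-effect rate).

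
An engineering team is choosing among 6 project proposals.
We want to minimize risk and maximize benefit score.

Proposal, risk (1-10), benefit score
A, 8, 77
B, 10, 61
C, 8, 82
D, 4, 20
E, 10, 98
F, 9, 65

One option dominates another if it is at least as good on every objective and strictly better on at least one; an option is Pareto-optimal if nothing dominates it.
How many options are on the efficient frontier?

A: dominated by C (risk 8≤8, benefit score 82≥77).
B: dominated by A (risk 8≤10, benefit score 77≥61).
C: not dominated.
D: not dominated (best risk).
E: not dominated (best benefit score).
F: dominated by A (risk 8≤9, benefit score 77≥65).
Pareto-optimal: C, D, E → 3.

3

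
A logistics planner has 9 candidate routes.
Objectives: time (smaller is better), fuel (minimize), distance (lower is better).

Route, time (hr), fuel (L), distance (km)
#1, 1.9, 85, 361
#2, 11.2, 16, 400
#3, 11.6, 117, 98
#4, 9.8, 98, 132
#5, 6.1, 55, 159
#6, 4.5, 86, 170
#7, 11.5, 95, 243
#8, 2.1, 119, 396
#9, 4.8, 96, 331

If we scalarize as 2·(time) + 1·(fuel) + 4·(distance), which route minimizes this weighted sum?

#1: 2·1.9 + 1·85 + 4·361 = 1532.8
#2: 2·11.2 + 1·16 + 4·400 = 1638.4
#3: 2·11.6 + 1·117 + 4·98 = 532.2
#4: 2·9.8 + 1·98 + 4·132 = 645.6
#5: 2·6.1 + 1·55 + 4·159 = 703.2
#6: 2·4.5 + 1·86 + 4·170 = 775.0
#7: 2·11.5 + 1·95 + 4·243 = 1090.0
#8: 2·2.1 + 1·119 + 4·396 = 1707.2
#9: 2·4.8 + 1·96 + 4·331 = 1429.6
Lowest: #3 at 532.2.

#3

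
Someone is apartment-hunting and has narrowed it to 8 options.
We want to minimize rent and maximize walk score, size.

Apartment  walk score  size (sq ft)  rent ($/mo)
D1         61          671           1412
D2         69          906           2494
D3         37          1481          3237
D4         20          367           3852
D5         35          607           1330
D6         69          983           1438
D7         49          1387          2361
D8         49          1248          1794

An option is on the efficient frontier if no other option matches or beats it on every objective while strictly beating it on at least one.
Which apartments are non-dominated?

D1, D3, D5, D6, D7, D8

D1: not dominated.
D2: dominated by D6 (walk score 69≥69, size 983≥906, rent 1438≤2494).
D3: not dominated (best size).
D4: dominated by D1 (walk score 61≥20, size 671≥367, rent 1412≤3852).
D5: not dominated (best rent).
D6: not dominated.
D7: not dominated.
D8: not dominated.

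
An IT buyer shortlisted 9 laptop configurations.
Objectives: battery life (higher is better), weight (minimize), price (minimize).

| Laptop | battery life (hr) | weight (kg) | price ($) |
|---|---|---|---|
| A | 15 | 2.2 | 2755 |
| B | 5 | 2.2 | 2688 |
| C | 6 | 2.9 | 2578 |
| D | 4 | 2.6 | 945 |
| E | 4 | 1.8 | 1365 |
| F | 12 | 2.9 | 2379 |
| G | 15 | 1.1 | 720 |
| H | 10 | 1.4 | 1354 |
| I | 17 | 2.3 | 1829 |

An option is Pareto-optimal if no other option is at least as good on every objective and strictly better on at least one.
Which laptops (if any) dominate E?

G: battery life 15≥4, weight 1.1≤1.8, price 720≤1365 — dominates E.
H: battery life 10≥4, weight 1.4≤1.8, price 1354≤1365 — dominates E.
Others (A, B, C, D, F, I) are each worse than E on at least one objective.

G, H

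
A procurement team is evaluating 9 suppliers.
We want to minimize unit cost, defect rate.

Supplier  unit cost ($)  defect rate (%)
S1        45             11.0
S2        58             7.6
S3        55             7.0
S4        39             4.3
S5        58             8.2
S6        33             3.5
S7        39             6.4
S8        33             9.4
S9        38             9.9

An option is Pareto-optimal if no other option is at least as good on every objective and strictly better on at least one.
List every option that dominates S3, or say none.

S4: unit cost 39≤55, defect rate 4.3≤7.0 — dominates S3.
S6: unit cost 33≤55, defect rate 3.5≤7.0 — dominates S3.
S7: unit cost 39≤55, defect rate 6.4≤7.0 — dominates S3.
Others (S1, S2, S5, S8, S9) are each worse than S3 on at least one objective.

S4, S6, S7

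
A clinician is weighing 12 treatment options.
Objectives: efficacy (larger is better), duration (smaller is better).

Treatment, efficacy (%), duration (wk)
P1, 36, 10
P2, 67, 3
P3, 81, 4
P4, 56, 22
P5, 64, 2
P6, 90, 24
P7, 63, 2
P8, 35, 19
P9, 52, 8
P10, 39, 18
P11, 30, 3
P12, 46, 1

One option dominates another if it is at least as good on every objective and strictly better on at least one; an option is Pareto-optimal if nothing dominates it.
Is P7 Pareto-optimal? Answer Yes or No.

No

P5 vs P7: efficacy 64≥63, duration 2≤2 — P5 is at least as good on every objective and strictly better on at least one, so P5 dominates P7.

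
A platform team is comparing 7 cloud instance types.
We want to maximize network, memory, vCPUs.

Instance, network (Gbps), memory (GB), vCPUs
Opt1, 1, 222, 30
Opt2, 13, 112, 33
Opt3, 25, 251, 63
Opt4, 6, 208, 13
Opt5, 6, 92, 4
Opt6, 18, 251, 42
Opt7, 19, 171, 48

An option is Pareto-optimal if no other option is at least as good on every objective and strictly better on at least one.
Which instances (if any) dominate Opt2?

Opt3, Opt6, Opt7

Opt3: network 25≥13, memory 251≥112, vCPUs 63≥33 — dominates Opt2.
Opt6: network 18≥13, memory 251≥112, vCPUs 42≥33 — dominates Opt2.
Opt7: network 19≥13, memory 171≥112, vCPUs 48≥33 — dominates Opt2.
Others (Opt1, Opt4, Opt5) are each worse than Opt2 on at least one objective.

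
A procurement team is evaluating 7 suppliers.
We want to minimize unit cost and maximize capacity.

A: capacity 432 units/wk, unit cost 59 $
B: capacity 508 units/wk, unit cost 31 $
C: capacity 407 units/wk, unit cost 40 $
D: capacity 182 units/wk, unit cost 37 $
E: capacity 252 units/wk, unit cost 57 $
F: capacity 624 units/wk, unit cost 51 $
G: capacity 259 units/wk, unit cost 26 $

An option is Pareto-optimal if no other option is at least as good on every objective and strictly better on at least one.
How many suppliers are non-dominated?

3

A: dominated by B (capacity 508≥432, unit cost 31≤59).
B: not dominated.
C: dominated by B (capacity 508≥407, unit cost 31≤40).
D: dominated by B (capacity 508≥182, unit cost 31≤37).
E: dominated by B (capacity 508≥252, unit cost 31≤57).
F: not dominated (best capacity).
G: not dominated (best unit cost).
Pareto-optimal: B, F, G → 3.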